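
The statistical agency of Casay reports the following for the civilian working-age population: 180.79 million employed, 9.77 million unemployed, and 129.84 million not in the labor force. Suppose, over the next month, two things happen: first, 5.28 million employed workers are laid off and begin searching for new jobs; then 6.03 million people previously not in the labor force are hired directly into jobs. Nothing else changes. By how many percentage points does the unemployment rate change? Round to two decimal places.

Initially, labor force = 180.79 + 9.77 = 190.56 million, so u = 9.77/190.56 = 5.13%.
After the first change, employed falls and unemployed rises by 5.28; labor force unchanged → E = 175.51, U = 15.05, labor force = 190.56 million.
After the second change, employed and labor force both rise by 6.03; unemployed unchanged → E = 181.54, U = 15.05, labor force = 196.59 million.
New unemployment rate = 15.05 / 196.59 = 7.66%.
Change = 7.66% − 5.13% = +2.53 percentage points.

The unemployment rate changes by +2.53 percentage points.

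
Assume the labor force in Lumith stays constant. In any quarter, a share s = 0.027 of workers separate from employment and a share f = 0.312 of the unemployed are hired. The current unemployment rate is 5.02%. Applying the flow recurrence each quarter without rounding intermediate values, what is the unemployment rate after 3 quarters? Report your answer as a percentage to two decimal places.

With a fixed labor force, u_{t+1} = u_t + s·(1−u_t) − f·u_t = u_t·(1−s−f) + s.
Here 1−s−f = 0.661 and s = 0.027.
u_1 = 0.050200 × 0.661 + 0.027 = 0.060182.
u_2 = 0.060182 × 0.661 + 0.027 = 0.066780.
u_3 = 0.066780 × 0.661 + 0.027 = 0.071142.

Unemployment rate after three quarters ≈ 7.11%.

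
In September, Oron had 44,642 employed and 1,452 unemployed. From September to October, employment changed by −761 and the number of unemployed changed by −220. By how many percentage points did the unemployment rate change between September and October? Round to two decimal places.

September: labor force = 44,642 + 1,452 = 46,094; u = 1,452/46,094 = 3.15%.
October: labor force = 43,881 + 1,232 = 45,113; u = 1,232/45,113 = 2.73%.
Change = 2.73% − 3.15% = −0.42 pp.

The unemployment rate changed by −0.42 percentage points.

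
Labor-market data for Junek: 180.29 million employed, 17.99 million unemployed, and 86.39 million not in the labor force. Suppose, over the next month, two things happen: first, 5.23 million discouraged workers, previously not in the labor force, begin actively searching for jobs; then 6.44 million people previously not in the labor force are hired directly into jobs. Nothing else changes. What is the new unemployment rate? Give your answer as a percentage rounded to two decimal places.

Initially, labor force = 180.29 + 17.99 = 198.28 million, so u = 17.99/198.28 = 9.07%.
After the first change, unemployed and labor force both rise by 5.23 → E = 180.29, U = 23.22, labor force = 203.51 million.
After the second change, employed and labor force both rise by 6.44; unemployed unchanged → E = 186.73, U = 23.22, labor force = 209.95 million.
New unemployment rate = 23.22 / 209.95 = 11.06%.

New unemployment rate ≈ 11.06%.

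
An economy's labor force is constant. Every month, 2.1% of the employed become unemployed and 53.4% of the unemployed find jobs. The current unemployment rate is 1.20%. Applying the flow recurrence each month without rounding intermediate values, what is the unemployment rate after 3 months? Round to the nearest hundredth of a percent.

With a fixed labor force, u_{t+1} = u_t + s·(1−u_t) − f·u_t = u_t·(1−s−f) + s.
Here 1−s−f = 0.445 and s = 0.021.
u_1 = 0.012000 × 0.445 + 0.021 = 0.026340.
u_2 = 0.026340 × 0.445 + 0.021 = 0.032721.
u_3 = 0.032721 × 0.445 + 0.021 = 0.035561.

Unemployment rate after three months ≈ 3.56%.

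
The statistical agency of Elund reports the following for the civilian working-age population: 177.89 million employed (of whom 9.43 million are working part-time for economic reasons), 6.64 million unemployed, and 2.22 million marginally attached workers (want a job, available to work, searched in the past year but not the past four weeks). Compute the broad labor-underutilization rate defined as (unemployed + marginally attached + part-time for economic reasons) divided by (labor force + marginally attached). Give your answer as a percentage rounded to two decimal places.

Labor force = 177.89 + 6.64 = 184.53 million.
Numerator = 6.64 + 2.22 + 9.43 = 18.29 million.
Denominator = 184.53 + 2.22 = 186.75 million.
Broad rate = 18.29 / 186.75 = 9.79%.

Broad underutilization rate ≈ 9.79%.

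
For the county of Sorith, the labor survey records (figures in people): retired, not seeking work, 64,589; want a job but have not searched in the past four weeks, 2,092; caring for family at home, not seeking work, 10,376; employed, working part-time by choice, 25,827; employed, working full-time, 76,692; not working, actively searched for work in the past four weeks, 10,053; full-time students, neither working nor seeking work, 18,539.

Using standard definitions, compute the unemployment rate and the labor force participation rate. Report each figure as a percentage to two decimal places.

Unemployment rate ≈ 8.93%; labor force participation rate ≈ 54.08%.

Employed = 25,827 + 76,692 = 102,519.
Unemployed = 10,053.
Labor force = 102,519 + 10,053 = 112,572.
Not in labor force = 64,589 + 2,092 + 10,376 + 18,539 = 95,596 (those not working and not actively searching are outside the labor force — including those who want a job but have given up searching).
Civilian working-age population = 112,572 + 95,596 = 208,168.
Unemployment rate = 10,053 / 112,572 = 8.93%.
Labor force participation rate = 112,572 / 208,168 = 54.08%.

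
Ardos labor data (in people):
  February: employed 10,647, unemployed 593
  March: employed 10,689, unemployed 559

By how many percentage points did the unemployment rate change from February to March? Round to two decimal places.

February: labor force = 10,647 + 593 = 11,240; u = 593/11,240 = 5.28%.
March: labor force = 10,689 + 559 = 11,248; u = 559/11,248 = 4.97%.
Change = 4.97% − 5.28% = −0.31 pp.

The unemployment rate changed by −0.31 percentage points.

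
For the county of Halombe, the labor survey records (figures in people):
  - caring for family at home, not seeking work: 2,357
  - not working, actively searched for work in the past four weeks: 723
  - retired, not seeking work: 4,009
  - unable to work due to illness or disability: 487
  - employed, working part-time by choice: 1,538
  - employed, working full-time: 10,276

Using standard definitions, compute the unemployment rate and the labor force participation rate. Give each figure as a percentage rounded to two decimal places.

Employed = 1,538 + 10,276 = 11,814.
Unemployed = 723.
Labor force = 11,814 + 723 = 12,537.
Not in labor force = 2,357 + 4,009 + 487 = 6,853 (those not working and not actively searching are outside the labor force).
Civilian working-age population = 12,537 + 6,853 = 19,390.
Unemployment rate = 723 / 12,537 = 5.77%.
Labor force participation rate = 12,537 / 19,390 = 64.66%.

Unemployment rate ≈ 5.77%; labor force participation rate ≈ 64.66%.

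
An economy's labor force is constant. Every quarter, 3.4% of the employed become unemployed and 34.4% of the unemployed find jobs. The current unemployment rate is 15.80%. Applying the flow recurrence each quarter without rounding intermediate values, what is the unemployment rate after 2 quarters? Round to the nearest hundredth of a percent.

With a fixed labor force, u_{t+1} = u_t + s·(1−u_t) − f·u_t = u_t·(1−s−f) + s.
Here 1−s−f = 0.622 and s = 0.034.
u_1 = 0.158000 × 0.622 + 0.034 = 0.132276.
u_2 = 0.132276 × 0.622 + 0.034 = 0.116276.

Unemployment rate after two quarters ≈ 11.63%.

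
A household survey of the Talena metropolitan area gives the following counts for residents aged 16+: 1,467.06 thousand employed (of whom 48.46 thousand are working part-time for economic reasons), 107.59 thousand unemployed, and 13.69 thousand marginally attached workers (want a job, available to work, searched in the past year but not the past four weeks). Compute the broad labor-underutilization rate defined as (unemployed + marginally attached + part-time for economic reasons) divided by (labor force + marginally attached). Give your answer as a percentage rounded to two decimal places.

Broad underutilization rate ≈ 10.69%.

Labor force = 1,467.06 + 107.59 = 1,574.65 thousand.
Numerator = 107.59 + 13.69 + 48.46 = 169.74 thousand.
Denominator = 1,574.65 + 13.69 = 1,588.34 thousand.
Broad rate = 169.74 / 1,588.34 = 10.69%.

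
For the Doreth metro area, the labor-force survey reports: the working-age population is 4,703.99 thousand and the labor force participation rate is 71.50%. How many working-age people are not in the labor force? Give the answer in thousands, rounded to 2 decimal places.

About 1,340.64 thousand are not in the labor force.

Share not in the labor force = 1 − 0.7150 = 0.2850.
Not in labor force = 0.2850 × 4,703.99 ≈ 1,340.64 thousand.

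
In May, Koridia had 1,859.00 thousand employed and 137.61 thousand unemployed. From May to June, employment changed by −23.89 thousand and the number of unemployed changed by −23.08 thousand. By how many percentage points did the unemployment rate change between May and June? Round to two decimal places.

May: labor force = 1,859.00 + 137.61 = 1,996.61; u = 137.61/1,996.61 = 6.89%.
June: labor force = 1,835.11 + 114.53 = 1,949.64; u = 114.53/1,949.64 = 5.87%.
Change = 5.87% − 6.89% = −1.02 pp.

The unemployment rate changed by −1.02 percentage points.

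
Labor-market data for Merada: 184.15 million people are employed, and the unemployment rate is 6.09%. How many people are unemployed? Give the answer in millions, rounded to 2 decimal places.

About 11.94 million are unemployed.

Let U be the number unemployed. The labor force is E + U, and U/(E+U) = 0.0609.
So U = 0.0609 × 184.15 / (1 − 0.0609) = 11.2147 / 0.9391 ≈ 11.94 million.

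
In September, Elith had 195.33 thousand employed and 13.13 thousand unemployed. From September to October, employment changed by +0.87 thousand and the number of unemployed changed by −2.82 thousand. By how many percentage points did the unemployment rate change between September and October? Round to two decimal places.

The unemployment rate changed by −1.31 percentage points.

September: labor force = 195.33 + 13.13 = 208.46; u = 13.13/208.46 = 6.30%.
October: labor force = 196.20 + 10.31 = 206.51; u = 10.31/206.51 = 4.99%.
Change = 4.99% − 6.30% = −1.31 pp.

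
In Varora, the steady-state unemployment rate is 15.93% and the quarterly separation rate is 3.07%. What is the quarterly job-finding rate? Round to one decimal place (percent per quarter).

From u* = s/(s+f): f = s·(1−u)/u.
f = 3.07 × (1 − 0.1593) / 0.1593 = 2.5809 / 0.1593 ≈ 16.2% per quarter.

Job-finding rate ≈ 16.2% per quarter.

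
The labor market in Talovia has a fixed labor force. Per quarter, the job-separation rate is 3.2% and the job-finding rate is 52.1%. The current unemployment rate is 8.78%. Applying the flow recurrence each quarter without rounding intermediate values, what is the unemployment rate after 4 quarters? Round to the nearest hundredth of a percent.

Unemployment rate after four quarters ≈ 5.91%.

With a fixed labor force, u_{t+1} = u_t + s·(1−u_t) − f·u_t = u_t·(1−s−f) + s.
Here 1−s−f = 0.447 and s = 0.032.
u_1 = 0.087800 × 0.447 + 0.032 = 0.071247.
u_2 = 0.071247 × 0.447 + 0.032 = 0.063847.
u_3 = 0.063847 × 0.447 + 0.032 = 0.060540.
u_4 = 0.060540 × 0.447 + 0.032 = 0.059061.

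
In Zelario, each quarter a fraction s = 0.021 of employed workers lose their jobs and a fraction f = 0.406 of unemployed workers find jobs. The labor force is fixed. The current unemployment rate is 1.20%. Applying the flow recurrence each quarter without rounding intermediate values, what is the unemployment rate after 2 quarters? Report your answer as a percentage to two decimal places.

With a fixed labor force, u_{t+1} = u_t + s·(1−u_t) − f·u_t = u_t·(1−s−f) + s.
Here 1−s−f = 0.573 and s = 0.021.
u_1 = 0.012000 × 0.573 + 0.021 = 0.027876.
u_2 = 0.027876 × 0.573 + 0.021 = 0.036973.

Unemployment rate after two quarters ≈ 3.70%.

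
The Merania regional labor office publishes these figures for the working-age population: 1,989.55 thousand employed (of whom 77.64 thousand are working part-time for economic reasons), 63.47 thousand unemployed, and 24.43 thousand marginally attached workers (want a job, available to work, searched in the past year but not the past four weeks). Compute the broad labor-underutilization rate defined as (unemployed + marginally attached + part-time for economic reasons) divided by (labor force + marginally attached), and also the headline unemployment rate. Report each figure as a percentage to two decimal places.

Labor force = 1,989.55 + 63.47 = 2,053.02 thousand.
Numerator = 63.47 + 24.43 + 77.64 = 165.54 thousand.
Denominator = 2,053.02 + 24.43 = 2,077.45 thousand.
Broad rate = 165.54 / 2,077.45 = 7.97%.
Headline unemployment rate = 63.47 / 2,053.02 = 3.09%.

Broad underutilization rate ≈ 7.97%; headline unemployment rate ≈ 3.09%.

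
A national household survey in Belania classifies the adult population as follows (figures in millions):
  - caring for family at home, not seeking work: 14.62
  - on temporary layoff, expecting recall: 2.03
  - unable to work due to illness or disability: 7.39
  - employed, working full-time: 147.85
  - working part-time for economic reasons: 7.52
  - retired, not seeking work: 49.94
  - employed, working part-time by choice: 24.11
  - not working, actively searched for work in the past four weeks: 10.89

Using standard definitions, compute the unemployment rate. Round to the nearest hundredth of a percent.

Employed = 147.85 + 7.52 + 24.11 = 179.48 million (anyone who worked, including part-time for economic reasons, counts as employed).
Unemployed = 2.03 + 10.89 = 12.92 million (jobless and actively searching, or on temporary layoff).
Labor force = 179.48 + 12.92 = 192.40 million.
Unemployment rate = 12.92 / 192.40 = 6.72%.

Unemployment rate ≈ 6.72%.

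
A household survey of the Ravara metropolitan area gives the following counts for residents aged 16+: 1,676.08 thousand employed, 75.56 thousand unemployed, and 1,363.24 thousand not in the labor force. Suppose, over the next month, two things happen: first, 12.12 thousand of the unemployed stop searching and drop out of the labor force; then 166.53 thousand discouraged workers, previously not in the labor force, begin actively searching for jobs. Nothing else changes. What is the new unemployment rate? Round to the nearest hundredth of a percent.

Initially, labor force = 1,676.08 + 75.56 = 1,751.64 thousand, so u = 75.56/1,751.64 = 4.31%.
After the first change, unemployed and labor force both fall by 12.12 → E = 1,676.08, U = 63.44, labor force = 1,739.52 thousand.
After the second change, unemployed and labor force both rise by 166.53 → E = 1,676.08, U = 229.97, labor force = 1,906.05 thousand.
New unemployment rate = 229.97 / 1,906.05 = 12.07%.

New unemployment rate ≈ 12.07%.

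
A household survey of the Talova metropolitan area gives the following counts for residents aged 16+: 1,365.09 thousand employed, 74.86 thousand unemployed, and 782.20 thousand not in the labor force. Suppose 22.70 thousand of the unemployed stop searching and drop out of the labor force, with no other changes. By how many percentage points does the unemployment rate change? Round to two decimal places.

Initially, labor force = 1,365.09 + 74.86 = 1,439.95 thousand, so u = 74.86/1,439.95 = 5.20%.
After the change, unemployed and labor force both fall by 22.70 → E = 1,365.09, U = 52.16, labor force = 1,417.25 thousand.
New unemployment rate = 52.16 / 1,417.25 = 3.68%.
Change = 3.68% − 5.20% = −1.52 percentage points.

The unemployment rate changes by −1.52 percentage points.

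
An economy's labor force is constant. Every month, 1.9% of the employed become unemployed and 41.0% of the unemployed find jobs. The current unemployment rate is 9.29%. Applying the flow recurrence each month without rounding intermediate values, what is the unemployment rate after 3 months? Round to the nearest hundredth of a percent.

Unemployment rate after three months ≈ 5.33%.

With a fixed labor force, u_{t+1} = u_t + s·(1−u_t) − f·u_t = u_t·(1−s−f) + s.
Here 1−s−f = 0.571 and s = 0.019.
u_1 = 0.092900 × 0.571 + 0.019 = 0.072046.
u_2 = 0.072046 × 0.571 + 0.019 = 0.060138.
u_3 = 0.060138 × 0.571 + 0.019 = 0.053339.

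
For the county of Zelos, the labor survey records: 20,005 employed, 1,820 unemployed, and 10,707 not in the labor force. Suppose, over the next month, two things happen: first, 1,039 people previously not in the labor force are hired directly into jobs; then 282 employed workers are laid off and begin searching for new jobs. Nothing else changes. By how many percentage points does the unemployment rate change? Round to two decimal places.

Initially, labor force = 20,005 + 1,820 = 21,825, so u = 1,820/21,825 = 8.34%.
After the first change, employed and labor force both rise by 1,039; unemployed unchanged → E = 21,044, U = 1,820, labor force = 22,864.
After the second change, employed falls and unemployed rises by 282; labor force unchanged → E = 20,762, U = 2,102, labor force = 22,864.
New unemployment rate = 2,102 / 22,864 = 9.19%.
Change = 9.19% − 8.34% = +0.85 percentage points.

The unemployment rate changes by +0.85 percentage points.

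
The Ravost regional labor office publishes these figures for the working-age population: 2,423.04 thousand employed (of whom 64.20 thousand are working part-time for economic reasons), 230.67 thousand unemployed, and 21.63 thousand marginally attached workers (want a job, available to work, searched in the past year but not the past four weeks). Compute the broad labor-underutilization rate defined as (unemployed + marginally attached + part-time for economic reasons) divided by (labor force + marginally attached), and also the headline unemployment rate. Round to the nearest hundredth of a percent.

Labor force = 2,423.04 + 230.67 = 2,653.71 thousand.
Numerator = 230.67 + 21.63 + 64.20 = 316.50 thousand.
Denominator = 2,653.71 + 21.63 = 2,675.34 thousand.
Broad rate = 316.50 / 2,675.34 = 11.83%.
Headline unemployment rate = 230.67 / 2,653.71 = 8.69%.

Broad underutilization rate ≈ 11.83%; headline unemployment rate ≈ 8.69%.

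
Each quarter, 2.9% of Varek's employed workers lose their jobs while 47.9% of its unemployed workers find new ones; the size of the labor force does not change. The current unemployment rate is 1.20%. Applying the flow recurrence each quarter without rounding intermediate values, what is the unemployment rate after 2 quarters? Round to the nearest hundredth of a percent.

With a fixed labor force, u_{t+1} = u_t + s·(1−u_t) − f·u_t = u_t·(1−s−f) + s.
Here 1−s−f = 0.492 and s = 0.029.
u_1 = 0.012000 × 0.492 + 0.029 = 0.034904.
u_2 = 0.034904 × 0.492 + 0.029 = 0.046173.

Unemployment rate after two quarters ≈ 4.62%.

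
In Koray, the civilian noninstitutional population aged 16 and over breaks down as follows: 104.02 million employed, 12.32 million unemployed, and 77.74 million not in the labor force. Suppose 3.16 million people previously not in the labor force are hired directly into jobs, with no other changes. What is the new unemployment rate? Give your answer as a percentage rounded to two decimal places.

Initially, labor force = 104.02 + 12.32 = 116.34 million, so u = 12.32/116.34 = 10.59%.
After the change, employed and labor force both rise by 3.16; unemployed unchanged → E = 107.18, U = 12.32, labor force = 119.50 million.
New unemployment rate = 12.32 / 119.50 = 10.31%.

New unemployment rate ≈ 10.31%.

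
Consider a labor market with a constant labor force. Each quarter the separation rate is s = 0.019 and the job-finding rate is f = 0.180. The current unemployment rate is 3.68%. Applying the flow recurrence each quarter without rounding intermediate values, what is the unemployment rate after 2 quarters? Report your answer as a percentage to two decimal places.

With a fixed labor force, u_{t+1} = u_t + s·(1−u_t) − f·u_t = u_t·(1−s−f) + s.
Here 1−s−f = 0.801 and s = 0.019.
u_1 = 0.036800 × 0.801 + 0.019 = 0.048477.
u_2 = 0.048477 × 0.801 + 0.019 = 0.057830.

Unemployment rate after two quarters ≈ 5.78%.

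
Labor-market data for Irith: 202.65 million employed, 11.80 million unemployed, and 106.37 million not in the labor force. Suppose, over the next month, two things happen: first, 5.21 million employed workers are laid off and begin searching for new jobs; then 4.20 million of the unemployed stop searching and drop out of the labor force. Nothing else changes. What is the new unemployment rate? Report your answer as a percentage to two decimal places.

New unemployment rate ≈ 6.09%.

Initially, labor force = 202.65 + 11.80 = 214.45 million, so u = 11.80/214.45 = 5.50%.
After the first change, employed falls and unemployed rises by 5.21; labor force unchanged → E = 197.44, U = 17.01, labor force = 214.45 million.
After the second change, unemployed and labor force both fall by 4.20 → E = 197.44, U = 12.81, labor force = 210.25 million.
New unemployment rate = 12.81 / 210.25 = 6.09%.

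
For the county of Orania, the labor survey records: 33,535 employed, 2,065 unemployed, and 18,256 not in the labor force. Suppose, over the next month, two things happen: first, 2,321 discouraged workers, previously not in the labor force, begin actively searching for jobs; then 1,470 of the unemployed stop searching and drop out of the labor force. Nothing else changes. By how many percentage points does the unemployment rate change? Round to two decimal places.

Initially, labor force = 33,535 + 2,065 = 35,600, so u = 2,065/35,600 = 5.80%.
After the first change, unemployed and labor force both rise by 2,321 → E = 33,535, U = 4,386, labor force = 37,921.
After the second change, unemployed and labor force both fall by 1,470 → E = 33,535, U = 2,916, labor force = 36,451.
New unemployment rate = 2,916 / 36,451 = 8.00%.
Change = 8.00% − 5.80% = +2.20 percentage points.

The unemployment rate changes by +2.20 percentage points.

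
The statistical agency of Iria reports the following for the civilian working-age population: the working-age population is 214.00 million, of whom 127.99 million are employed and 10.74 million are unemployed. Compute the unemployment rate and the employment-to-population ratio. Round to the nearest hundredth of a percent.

Unemployment rate ≈ 7.74%; employment-population ratio ≈ 59.81%.

Labor force = employed + unemployed = 127.99 + 10.74 = 138.73 million.
Unemployment rate = 10.74 / 138.73 = 7.74%.
Employment-population ratio = 127.99 / 214.00 = 59.81%.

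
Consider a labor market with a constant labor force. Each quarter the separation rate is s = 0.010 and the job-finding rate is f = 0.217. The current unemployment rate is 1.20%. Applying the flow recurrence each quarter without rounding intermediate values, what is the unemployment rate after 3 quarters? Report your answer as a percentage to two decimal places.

With a fixed labor force, u_{t+1} = u_t + s·(1−u_t) − f·u_t = u_t·(1−s−f) + s.
Here 1−s−f = 0.773 and s = 0.010.
u_1 = 0.012000 × 0.773 + 0.010 = 0.019276.
u_2 = 0.019276 × 0.773 + 0.010 = 0.024900.
u_3 = 0.024900 × 0.773 + 0.010 = 0.029248.

Unemployment rate after three quarters ≈ 2.92%.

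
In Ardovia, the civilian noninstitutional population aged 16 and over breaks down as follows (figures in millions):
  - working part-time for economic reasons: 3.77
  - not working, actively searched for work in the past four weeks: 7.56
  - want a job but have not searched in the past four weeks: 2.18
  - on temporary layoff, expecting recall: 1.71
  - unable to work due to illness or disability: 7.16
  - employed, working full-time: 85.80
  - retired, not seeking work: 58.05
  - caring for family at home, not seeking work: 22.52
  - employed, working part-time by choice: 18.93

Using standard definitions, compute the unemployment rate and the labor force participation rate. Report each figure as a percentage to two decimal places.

Employed = 3.77 + 85.80 + 18.93 = 108.50 million (anyone who worked, including part-time for economic reasons, counts as employed).
Unemployed = 7.56 + 1.71 = 9.27 million (jobless and actively searching, or on temporary layoff).
Labor force = 108.50 + 9.27 = 117.77 million.
Not in labor force = 2.18 + 7.16 + 58.05 + 22.52 = 89.91 million (those not working and not actively searching are outside the labor force — including those who want a job but have given up searching).
Civilian working-age population = 117.77 + 89.91 = 207.68 million.
Unemployment rate = 9.27 / 117.77 = 7.87%.
Labor force participation rate = 117.77 / 207.68 = 56.71%.

Unemployment rate ≈ 7.87%; labor force participation rate ≈ 56.71%.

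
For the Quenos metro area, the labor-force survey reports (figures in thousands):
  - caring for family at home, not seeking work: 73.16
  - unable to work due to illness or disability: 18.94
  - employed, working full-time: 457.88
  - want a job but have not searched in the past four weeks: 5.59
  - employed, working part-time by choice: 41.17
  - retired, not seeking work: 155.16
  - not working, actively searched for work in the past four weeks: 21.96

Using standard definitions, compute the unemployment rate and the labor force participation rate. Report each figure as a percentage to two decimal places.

Employed = 457.88 + 41.17 = 499.05 thousand.
Unemployed = 21.96 thousand.
Labor force = 499.05 + 21.96 = 521.01 thousand.
Not in labor force = 73.16 + 18.94 + 5.59 + 155.16 = 252.85 thousand (those not working and not actively searching are outside the labor force — including those who want a job but have given up searching).
Civilian working-age population = 521.01 + 252.85 = 773.86 thousand.
Unemployment rate = 21.96 / 521.01 = 4.21%.
Labor force participation rate = 521.01 / 773.86 = 67.33%.

Unemployment rate ≈ 4.21%; labor force participation rate ≈ 67.33%.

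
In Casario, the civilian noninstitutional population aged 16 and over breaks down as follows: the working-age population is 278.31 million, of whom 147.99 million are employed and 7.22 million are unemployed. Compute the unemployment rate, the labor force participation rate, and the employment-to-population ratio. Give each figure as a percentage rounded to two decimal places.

Unemployment rate ≈ 4.65%; labor force participation rate ≈ 55.77%; employment-population ratio ≈ 53.17%.

Labor force = employed + unemployed = 147.99 + 7.22 = 155.21 million.
Unemployment rate = 7.22 / 155.21 = 4.65%.
Labor force participation rate = 155.21 / 278.31 = 55.77%.
Employment-population ratio = 147.99 / 278.31 = 53.17%.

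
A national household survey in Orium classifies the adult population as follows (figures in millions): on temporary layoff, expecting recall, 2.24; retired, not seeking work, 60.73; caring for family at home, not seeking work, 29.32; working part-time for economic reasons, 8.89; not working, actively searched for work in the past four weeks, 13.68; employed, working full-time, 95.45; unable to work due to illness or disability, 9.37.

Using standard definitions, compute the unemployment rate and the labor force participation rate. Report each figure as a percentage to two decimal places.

Employed = 8.89 + 95.45 = 104.34 million (anyone who worked, including part-time for economic reasons, counts as employed).
Unemployed = 2.24 + 13.68 = 15.92 million (jobless and actively searching, or on temporary layoff).
Labor force = 104.34 + 15.92 = 120.26 million.
Not in labor force = 60.73 + 29.32 + 9.37 = 99.42 million (those not working and not actively searching are outside the labor force).
Civilian working-age population = 120.26 + 99.42 = 219.68 million.
Unemployment rate = 15.92 / 120.26 = 13.24%.
Labor force participation rate = 120.26 / 219.68 = 54.74%.

Unemployment rate ≈ 13.24%; labor force participation rate ≈ 54.74%.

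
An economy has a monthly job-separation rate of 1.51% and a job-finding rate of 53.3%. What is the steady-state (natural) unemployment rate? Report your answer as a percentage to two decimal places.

At steady state the flows balance: s·E = f·U, so U/(E+U) = s/(s+f).
u* = 1.51 / (1.51 + 53.3) = 1.51 / 54.81 = 2.75%.

Steady-state unemployment rate ≈ 2.75%.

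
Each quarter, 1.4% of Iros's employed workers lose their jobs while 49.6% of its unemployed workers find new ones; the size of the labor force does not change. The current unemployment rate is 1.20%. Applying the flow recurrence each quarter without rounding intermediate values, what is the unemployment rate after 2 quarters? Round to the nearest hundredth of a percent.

Unemployment rate after two quarters ≈ 2.37%.

With a fixed labor force, u_{t+1} = u_t + s·(1−u_t) − f·u_t = u_t·(1−s−f) + s.
Here 1−s−f = 0.490 and s = 0.014.
u_1 = 0.012000 × 0.490 + 0.014 = 0.019880.
u_2 = 0.019880 × 0.490 + 0.014 = 0.023741.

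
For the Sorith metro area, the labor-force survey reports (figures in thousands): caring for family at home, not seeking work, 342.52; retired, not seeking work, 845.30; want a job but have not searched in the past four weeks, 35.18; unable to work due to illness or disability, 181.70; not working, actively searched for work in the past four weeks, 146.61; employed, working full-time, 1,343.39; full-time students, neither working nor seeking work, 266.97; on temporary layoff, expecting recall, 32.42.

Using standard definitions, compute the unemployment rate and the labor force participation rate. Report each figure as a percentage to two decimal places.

Employed = 1,343.39 thousand.
Unemployed = 146.61 + 32.42 = 179.03 thousand (jobless and actively searching, or on temporary layoff).
Labor force = 1,343.39 + 179.03 = 1,522.42 thousand.
Not in labor force = 342.52 + 845.30 + 35.18 + 181.70 + 266.97 = 1,671.67 thousand (those not working and not actively searching are outside the labor force — including those who want a job but have given up searching).
Civilian working-age population = 1,522.42 + 1,671.67 = 3,194.09 thousand.
Unemployment rate = 179.03 / 1,522.42 = 11.76%.
Labor force participation rate = 1,522.42 / 3,194.09 = 47.66%.

Unemployment rate ≈ 11.76%; labor force participation rate ≈ 47.66%.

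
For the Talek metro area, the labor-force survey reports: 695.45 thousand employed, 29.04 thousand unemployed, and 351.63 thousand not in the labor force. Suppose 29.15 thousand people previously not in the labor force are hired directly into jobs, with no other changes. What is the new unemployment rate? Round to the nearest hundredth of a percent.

Initially, labor force = 695.45 + 29.04 = 724.49 thousand, so u = 29.04/724.49 = 4.01%.
After the change, employed and labor force both rise by 29.15; unemployed unchanged → E = 724.60, U = 29.04, labor force = 753.64 thousand.
New unemployment rate = 29.04 / 753.64 = 3.85%.

New unemployment rate ≈ 3.85%.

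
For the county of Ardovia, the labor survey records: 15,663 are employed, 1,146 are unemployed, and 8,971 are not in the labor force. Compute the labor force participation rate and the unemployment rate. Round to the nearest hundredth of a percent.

Labor force participation rate ≈ 65.20%; unemployment rate ≈ 6.82%.

Labor force = employed + unemployed = 15,663 + 1,146 = 16,809.
Working-age population = 16,809 + 8,971 = 25,780.
Unemployment rate = 1,146 / 16,809 = 6.82%.
Labor force participation rate = 16,809 / 25,780 = 65.20%.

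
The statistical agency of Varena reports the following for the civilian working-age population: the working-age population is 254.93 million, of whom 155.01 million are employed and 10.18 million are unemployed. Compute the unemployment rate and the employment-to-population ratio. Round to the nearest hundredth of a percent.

Labor force = employed + unemployed = 155.01 + 10.18 = 165.19 million.
Unemployment rate = 10.18 / 165.19 = 6.16%.
Employment-population ratio = 155.01 / 254.93 = 60.80%.

Unemployment rate ≈ 6.16%; employment-population ratio ≈ 60.80%.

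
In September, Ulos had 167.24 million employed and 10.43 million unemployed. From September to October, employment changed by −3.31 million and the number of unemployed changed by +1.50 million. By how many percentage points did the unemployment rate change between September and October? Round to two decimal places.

September: labor force = 167.24 + 10.43 = 177.67; u = 10.43/177.67 = 5.87%.
October: labor force = 163.93 + 11.93 = 175.86; u = 11.93/175.86 = 6.78%.
Change = 6.78% − 5.87% = +0.91 pp.

The unemployment rate changed by +0.91 percentage points.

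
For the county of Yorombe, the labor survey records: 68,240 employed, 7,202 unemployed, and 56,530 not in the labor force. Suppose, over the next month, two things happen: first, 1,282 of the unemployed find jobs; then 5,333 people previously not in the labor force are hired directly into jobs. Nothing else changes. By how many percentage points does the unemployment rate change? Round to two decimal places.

Initially, labor force = 68,240 + 7,202 = 75,442, so u = 7,202/75,442 = 9.55%.
After the first change, unemployed falls and employed rises by 1,282; labor force unchanged → E = 69,522, U = 5,920, labor force = 75,442.
After the second change, employed and labor force both rise by 5,333; unemployed unchanged → E = 74,855, U = 5,920, labor force = 80,775.
New unemployment rate = 5,920 / 80,775 = 7.33%.
Change = 7.33% − 9.55% = −2.22 percentage points.

The unemployment rate changes by −2.22 percentage points.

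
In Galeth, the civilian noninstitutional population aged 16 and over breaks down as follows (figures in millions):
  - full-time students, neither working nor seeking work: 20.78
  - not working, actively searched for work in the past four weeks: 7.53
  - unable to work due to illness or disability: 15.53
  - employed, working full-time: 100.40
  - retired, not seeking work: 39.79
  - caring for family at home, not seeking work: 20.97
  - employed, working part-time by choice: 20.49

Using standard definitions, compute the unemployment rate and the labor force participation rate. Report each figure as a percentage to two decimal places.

Unemployment rate ≈ 5.86%; labor force participation rate ≈ 56.95%.

Employed = 100.40 + 20.49 = 120.89 million.
Unemployed = 7.53 million.
Labor force = 120.89 + 7.53 = 128.42 million.
Not in labor force = 20.78 + 15.53 + 39.79 + 20.97 = 97.07 million (those not working and not actively searching are outside the labor force).
Civilian working-age population = 128.42 + 97.07 = 225.49 million.
Unemployment rate = 7.53 / 128.42 = 5.86%.
Labor force participation rate = 128.42 / 225.49 = 56.95%.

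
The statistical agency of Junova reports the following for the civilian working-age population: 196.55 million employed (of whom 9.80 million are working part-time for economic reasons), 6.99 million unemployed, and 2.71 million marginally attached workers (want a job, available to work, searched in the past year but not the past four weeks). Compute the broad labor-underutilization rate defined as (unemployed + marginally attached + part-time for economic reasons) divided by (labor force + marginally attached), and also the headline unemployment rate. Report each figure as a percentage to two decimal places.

Broad underutilization rate ≈ 9.45%; headline unemployment rate ≈ 3.43%.

Labor force = 196.55 + 6.99 = 203.54 million.
Numerator = 6.99 + 2.71 + 9.80 = 19.50 million.
Denominator = 203.54 + 2.71 = 206.25 million.
Broad rate = 19.50 / 206.25 = 9.45%.
Headline unemployment rate = 6.99 / 203.54 = 3.43%.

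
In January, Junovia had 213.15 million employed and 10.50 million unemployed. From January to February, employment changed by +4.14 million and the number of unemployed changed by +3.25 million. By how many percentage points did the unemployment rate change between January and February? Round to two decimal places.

The unemployment rate changed by +1.26 percentage points.

January: labor force = 213.15 + 10.50 = 223.65; u = 10.50/223.65 = 4.69%.
February: labor force = 217.29 + 13.75 = 231.04; u = 13.75/231.04 = 5.95%.
Change = 5.95% − 4.69% = +1.26 pp.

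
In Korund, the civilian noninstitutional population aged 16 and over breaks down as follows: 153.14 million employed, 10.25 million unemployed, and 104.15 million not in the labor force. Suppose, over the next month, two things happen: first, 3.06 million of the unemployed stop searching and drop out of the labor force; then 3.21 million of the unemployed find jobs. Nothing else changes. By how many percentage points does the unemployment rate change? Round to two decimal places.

Initially, labor force = 153.14 + 10.25 = 163.39 million, so u = 10.25/163.39 = 6.27%.
After the first change, unemployed and labor force both fall by 3.06 → E = 153.14, U = 7.19, labor force = 160.33 million.
After the second change, unemployed falls and employed rises by 3.21; labor force unchanged → E = 156.35, U = 3.98, labor force = 160.33 million.
New unemployment rate = 3.98 / 160.33 = 2.48%.
Change = 2.48% − 6.27% = −3.79 percentage points.

The unemployment rate changes by −3.79 percentage points.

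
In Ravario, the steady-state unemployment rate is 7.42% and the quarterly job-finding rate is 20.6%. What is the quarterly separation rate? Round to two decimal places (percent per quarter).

Separation rate ≈ 1.65% per quarter.

From u* = s/(s+f): s = u·f/(1−u).
s = 0.0742 × 20.6 / (1 − 0.0742) = 1.5285 / 0.9258 ≈ 1.65% per quarter.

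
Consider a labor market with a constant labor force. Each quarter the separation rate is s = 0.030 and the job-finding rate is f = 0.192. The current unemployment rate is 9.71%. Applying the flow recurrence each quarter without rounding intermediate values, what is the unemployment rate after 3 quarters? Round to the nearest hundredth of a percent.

Unemployment rate after three quarters ≈ 11.72%.

With a fixed labor force, u_{t+1} = u_t + s·(1−u_t) − f·u_t = u_t·(1−s−f) + s.
Here 1−s−f = 0.778 and s = 0.030.
u_1 = 0.097100 × 0.778 + 0.030 = 0.105544.
u_2 = 0.105544 × 0.778 + 0.030 = 0.112113.
u_3 = 0.112113 × 0.778 + 0.030 = 0.117224.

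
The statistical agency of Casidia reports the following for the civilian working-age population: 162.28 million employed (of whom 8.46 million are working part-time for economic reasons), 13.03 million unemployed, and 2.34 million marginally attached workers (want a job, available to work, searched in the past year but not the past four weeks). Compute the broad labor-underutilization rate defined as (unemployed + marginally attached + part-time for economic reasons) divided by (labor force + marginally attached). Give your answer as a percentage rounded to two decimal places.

Broad underutilization rate ≈ 13.41%.

Labor force = 162.28 + 13.03 = 175.31 million.
Numerator = 13.03 + 2.34 + 8.46 = 23.83 million.
Denominator = 175.31 + 2.34 = 177.65 million.
Broad rate = 23.83 / 177.65 = 13.41%.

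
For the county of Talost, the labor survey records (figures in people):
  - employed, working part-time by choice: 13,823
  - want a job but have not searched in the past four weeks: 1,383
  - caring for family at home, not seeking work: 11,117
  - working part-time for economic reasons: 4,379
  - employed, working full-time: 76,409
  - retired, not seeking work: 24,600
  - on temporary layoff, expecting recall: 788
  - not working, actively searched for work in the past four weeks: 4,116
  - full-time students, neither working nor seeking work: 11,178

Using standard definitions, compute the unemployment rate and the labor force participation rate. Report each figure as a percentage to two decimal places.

Employed = 13,823 + 4,379 + 76,409 = 94,611 (anyone who worked, including part-time for economic reasons, counts as employed).
Unemployed = 788 + 4,116 = 4,904 (jobless and actively searching, or on temporary layoff).
Labor force = 94,611 + 4,904 = 99,515.
Not in labor force = 1,383 + 11,117 + 24,600 + 11,178 = 48,278 (those not working and not actively searching are outside the labor force — including those who want a job but have given up searching).
Civilian working-age population = 99,515 + 48,278 = 147,793.
Unemployment rate = 4,904 / 99,515 = 4.93%.
Labor force participation rate = 99,515 / 147,793 = 67.33%.

Unemployment rate ≈ 4.93%; labor force participation rate ≈ 67.33%.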